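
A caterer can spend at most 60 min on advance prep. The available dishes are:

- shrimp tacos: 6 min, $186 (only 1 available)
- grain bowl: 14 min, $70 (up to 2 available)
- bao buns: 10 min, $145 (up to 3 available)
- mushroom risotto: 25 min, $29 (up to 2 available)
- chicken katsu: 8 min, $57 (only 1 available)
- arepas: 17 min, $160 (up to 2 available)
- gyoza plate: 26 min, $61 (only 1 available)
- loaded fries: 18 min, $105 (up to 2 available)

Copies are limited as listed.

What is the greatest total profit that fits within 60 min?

Greedy by ratio would take shrimp tacos + 3×bao buns + arepas: 53 min used, total 781.
Dropping bao buns frees 10 min; slotting in arepas (17 min) lifts the total to 796 at 60 min.

796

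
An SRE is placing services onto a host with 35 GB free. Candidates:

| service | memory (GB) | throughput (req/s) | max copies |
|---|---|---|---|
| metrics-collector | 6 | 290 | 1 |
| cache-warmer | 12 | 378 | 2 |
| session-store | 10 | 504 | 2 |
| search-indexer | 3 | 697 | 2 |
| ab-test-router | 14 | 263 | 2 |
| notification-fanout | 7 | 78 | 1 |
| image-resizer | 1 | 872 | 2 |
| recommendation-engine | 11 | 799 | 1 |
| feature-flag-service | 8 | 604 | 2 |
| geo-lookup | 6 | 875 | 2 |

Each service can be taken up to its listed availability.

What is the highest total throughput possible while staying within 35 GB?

Density check — image-resizer 872.00, search-indexer 232.33, geo-lookup 145.83 are the best per GB.
Taking metrics-collector + 2×search-indexer + 2×image-resizer + feature-flag-service + 2×geo-lookup: 34 GB used, 5782 in throughput.
The spare 1 GB is too small for any remaining service, and no exchange beats 5782.

5782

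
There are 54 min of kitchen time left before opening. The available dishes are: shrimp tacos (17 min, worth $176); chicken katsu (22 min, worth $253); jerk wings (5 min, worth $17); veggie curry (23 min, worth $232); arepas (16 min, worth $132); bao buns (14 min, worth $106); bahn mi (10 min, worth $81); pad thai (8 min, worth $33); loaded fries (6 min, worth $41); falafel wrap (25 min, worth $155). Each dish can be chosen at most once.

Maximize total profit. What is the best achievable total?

Taking the top-ratio dishes first gives shrimp tacos + chicken katsu + jerk wings + bahn mi for 527 (54 min).
The 15 min tied up in jerk wings and bahn mi is better spent on bao buns — total rises to 535 (53 min).
Next best is shrimp tacos + chicken katsu + jerk wings + bahn mi at 527 (54 min) — short by 8.

535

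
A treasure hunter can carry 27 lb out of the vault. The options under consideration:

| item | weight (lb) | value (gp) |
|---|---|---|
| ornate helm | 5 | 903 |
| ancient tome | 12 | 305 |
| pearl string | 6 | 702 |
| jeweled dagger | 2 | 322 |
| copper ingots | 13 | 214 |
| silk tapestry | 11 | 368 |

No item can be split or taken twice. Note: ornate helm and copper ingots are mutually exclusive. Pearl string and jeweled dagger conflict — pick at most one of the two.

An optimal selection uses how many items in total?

3

Optimal total is 1973.
For example ornate helm + pearl string + silk tapestry achieves it, using 22 lb.
Every optimal selection uses 3 items.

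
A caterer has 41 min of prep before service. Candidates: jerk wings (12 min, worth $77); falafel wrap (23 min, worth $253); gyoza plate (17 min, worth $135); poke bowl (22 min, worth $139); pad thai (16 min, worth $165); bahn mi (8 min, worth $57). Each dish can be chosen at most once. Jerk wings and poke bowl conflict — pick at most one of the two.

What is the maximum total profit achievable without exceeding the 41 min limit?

Taking falafel wrap + pad thai: 39 min used, 418 in profit.

418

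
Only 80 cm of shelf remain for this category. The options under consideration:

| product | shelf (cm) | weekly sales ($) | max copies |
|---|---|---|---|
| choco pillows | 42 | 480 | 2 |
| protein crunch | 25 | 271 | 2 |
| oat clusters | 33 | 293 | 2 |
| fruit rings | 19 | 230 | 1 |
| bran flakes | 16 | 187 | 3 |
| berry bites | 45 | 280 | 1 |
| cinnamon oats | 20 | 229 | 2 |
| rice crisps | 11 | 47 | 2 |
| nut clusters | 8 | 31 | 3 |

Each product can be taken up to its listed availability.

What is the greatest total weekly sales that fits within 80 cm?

Taking the top-ratio products first gives fruit rings + 3×bran flakes + rice crisps for 838 (78 cm).
Replace 2×bran flakes and rice crisps with protein crunch + cinnamon oats: the trade gains 79 net, giving 917 at 80 cm.
No other feasible combination exceeds 917.

917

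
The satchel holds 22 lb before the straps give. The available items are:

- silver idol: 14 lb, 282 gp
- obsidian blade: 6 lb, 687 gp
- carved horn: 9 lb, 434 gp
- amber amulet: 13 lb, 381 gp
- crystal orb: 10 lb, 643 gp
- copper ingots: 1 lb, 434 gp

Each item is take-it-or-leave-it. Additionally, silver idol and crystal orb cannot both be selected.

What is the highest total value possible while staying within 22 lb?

1764

Best packing: obsidian blade + crystal orb + copper ingots — 17 lb, 1764 total.
An exhaustive check of the 64 subsets confirms 1764.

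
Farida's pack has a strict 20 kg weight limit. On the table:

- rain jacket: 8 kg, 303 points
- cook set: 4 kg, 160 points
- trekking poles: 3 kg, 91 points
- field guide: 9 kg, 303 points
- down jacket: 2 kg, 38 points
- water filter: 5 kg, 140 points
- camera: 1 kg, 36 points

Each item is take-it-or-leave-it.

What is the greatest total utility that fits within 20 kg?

697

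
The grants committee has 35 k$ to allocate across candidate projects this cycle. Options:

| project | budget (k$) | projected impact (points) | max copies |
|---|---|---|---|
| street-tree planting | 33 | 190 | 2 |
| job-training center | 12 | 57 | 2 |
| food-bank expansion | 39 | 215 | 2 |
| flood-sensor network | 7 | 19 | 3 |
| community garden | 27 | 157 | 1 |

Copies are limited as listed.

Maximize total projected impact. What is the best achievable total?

190

Greedy by ratio would take flood-sensor network + community garden: 34 k$ used, total 176.
Dropping flood-sensor network and community garden frees 34 k$; slotting in street-tree planting (33 k$) lifts the total to 190 at 33 k$.
Every other selection either busts 35 k$ or exceeds an availability limit or fails to beat 190.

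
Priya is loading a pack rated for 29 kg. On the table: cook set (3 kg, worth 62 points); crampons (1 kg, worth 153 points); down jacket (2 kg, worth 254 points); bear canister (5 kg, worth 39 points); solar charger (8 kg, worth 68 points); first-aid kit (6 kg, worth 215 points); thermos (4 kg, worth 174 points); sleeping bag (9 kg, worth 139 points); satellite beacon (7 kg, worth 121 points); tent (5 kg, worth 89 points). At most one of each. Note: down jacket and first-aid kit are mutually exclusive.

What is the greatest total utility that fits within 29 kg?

Taking crampons + down jacket + thermos + sleeping bag + satellite beacon + tent: 28 kg used, 930 in utility.
Runner-up cook set + crampons + down jacket + bear canister + thermos + sleeping bag + tent tops out at 910.

930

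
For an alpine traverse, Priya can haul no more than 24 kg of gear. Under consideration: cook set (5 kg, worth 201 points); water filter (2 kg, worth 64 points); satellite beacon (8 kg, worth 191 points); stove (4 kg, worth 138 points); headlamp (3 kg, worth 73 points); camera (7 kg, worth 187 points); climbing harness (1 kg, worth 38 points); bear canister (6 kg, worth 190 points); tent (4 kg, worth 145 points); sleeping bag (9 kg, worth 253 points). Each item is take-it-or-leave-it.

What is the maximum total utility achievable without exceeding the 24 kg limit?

811

Density check — cook set 40.20, climbing harness 38.00, tent 36.25 are the best per kg.
The ratio heuristic lands on cook set + water filter + stove + climbing harness + bear canister + tent (776) but leaves 2 kg idle.
Dropping climbing harness frees 1 kg; slotting in headlamp (3 kg) lifts the total to 811 at 24 kg.
The closest alternative, cook set + water filter + stove + tent + sleeping bag, reaches only 801.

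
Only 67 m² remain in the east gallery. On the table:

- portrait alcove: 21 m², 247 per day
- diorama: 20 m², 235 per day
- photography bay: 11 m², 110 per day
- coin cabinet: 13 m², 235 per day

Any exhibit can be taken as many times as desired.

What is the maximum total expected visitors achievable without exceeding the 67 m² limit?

1175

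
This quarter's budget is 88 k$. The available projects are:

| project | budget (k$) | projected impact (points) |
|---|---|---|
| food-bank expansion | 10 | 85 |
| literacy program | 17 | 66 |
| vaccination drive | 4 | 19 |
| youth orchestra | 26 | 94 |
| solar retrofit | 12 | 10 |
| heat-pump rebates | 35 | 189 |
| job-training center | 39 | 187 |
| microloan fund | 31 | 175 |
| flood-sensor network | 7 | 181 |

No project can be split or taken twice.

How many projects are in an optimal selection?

5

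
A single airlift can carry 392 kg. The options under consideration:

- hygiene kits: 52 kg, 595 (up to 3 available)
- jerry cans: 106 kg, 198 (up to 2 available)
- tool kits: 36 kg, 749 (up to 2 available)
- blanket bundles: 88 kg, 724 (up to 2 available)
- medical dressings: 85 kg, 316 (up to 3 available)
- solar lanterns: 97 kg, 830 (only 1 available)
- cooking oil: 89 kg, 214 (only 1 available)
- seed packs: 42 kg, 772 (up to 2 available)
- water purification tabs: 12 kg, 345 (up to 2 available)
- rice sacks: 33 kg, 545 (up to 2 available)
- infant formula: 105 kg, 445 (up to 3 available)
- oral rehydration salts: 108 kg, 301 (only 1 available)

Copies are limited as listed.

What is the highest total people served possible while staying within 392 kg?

6262

Taking the top-ratio supplies first gives 2×hygiene kits + 2×tool kits + 2×seed packs + 2×water purification tabs + 2×rice sacks for 6012 (350 kg).
The 12 kg tied up in water purification tabs is better spent on hygiene kits — total rises to 6262 (390 kg).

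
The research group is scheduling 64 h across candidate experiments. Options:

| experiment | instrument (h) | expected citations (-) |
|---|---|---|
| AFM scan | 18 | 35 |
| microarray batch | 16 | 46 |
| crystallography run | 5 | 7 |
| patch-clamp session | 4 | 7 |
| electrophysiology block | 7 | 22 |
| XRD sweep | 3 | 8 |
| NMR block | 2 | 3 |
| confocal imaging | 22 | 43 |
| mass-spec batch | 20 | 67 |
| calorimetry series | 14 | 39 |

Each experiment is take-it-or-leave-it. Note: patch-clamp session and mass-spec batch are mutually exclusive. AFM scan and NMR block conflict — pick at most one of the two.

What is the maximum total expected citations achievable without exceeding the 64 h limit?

Microarray batch + electrophysiology block + XRD sweep + NMR block + mass-spec batch + calorimetry series uses 62 of the 64 h and totals 185.
Runner-up microarray batch + crystallography run + electrophysiology block + NMR block + mass-spec batch + calorimetry series tops out at 184.

185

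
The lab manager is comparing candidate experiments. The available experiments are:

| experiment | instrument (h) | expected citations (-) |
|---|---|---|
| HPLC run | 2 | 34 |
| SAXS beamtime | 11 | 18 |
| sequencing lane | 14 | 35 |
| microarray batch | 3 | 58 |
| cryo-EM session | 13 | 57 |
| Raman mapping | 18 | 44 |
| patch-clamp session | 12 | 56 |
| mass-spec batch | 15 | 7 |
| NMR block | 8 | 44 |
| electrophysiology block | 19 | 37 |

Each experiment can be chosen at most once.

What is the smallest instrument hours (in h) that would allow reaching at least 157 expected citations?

23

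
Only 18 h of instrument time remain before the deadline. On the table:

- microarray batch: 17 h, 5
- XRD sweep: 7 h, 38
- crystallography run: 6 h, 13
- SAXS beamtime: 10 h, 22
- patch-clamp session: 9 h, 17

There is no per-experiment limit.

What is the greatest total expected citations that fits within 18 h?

By expected citations per h: XRD sweep 5.43, SAXS beamtime 2.20, crystallography run 2.17, patch-clamp session 1.89 lead.
2×XRD sweep uses 14 of the 18 h and totals 76.
Nothing else within 18 h beats 76.

76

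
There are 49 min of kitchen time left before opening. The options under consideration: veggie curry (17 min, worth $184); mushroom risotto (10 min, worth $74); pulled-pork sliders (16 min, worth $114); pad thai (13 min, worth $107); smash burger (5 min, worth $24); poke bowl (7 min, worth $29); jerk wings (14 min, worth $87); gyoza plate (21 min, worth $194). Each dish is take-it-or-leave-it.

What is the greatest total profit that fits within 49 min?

452

Taking veggie curry + mushroom risotto + gyoza plate: 48 min used, 452 in profit.
Next best is veggie curry + poke bowl + gyoza plate at 407 (45 min) — short by 45.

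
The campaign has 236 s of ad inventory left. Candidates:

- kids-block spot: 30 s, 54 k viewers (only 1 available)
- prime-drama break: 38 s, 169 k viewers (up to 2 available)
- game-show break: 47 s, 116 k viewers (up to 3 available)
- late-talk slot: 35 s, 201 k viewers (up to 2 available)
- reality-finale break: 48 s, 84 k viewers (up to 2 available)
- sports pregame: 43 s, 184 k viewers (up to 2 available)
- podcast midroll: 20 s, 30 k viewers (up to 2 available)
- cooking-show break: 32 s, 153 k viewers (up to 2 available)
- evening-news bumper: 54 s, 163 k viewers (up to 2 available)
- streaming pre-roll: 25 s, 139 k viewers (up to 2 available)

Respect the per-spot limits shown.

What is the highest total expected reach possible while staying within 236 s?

1186

A density-first pass picks prime-drama break + 2×late-talk slot + 2×cooking-show break + 2×streaming pre-roll — 1155 at 222 s.
The 32 s tied up in cooking-show break is better spent on sports pregame — total rises to 1186 (233 s).
No other feasible combination exceeds 1186.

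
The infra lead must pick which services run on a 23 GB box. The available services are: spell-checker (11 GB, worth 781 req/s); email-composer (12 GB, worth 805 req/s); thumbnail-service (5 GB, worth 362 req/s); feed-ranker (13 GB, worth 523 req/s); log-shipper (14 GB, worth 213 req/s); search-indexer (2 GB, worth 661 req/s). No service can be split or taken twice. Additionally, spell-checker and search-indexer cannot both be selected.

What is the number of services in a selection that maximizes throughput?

3

Optimal total is 1828.
One optimal bundle: email-composer + thumbnail-service + search-indexer (19 GB).
All optima have 3 services.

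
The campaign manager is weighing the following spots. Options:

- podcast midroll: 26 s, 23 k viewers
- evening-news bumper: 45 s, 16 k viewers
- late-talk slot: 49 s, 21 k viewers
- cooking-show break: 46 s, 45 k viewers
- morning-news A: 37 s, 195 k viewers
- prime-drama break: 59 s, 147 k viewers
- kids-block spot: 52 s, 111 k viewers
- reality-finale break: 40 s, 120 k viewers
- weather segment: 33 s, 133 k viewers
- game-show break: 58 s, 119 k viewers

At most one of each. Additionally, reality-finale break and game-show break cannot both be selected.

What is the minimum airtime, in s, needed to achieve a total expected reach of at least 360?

110

Need the lightest bundle worth ≥ 360.
morning-news A + reality-finale break + weather segment: 448 expected reach at 110 s.
No combination under 110 s hits 360.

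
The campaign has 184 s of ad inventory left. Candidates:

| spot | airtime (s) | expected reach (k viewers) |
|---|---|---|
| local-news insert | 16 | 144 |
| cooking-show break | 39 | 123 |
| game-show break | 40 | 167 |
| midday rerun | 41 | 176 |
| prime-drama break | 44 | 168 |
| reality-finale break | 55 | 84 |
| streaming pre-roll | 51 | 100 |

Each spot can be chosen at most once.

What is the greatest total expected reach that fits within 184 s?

Ranking by ratio (expected reach/s): local-news insert 9.00, midday rerun 4.29, game-show break 4.17, prime-drama break 3.82.
Local-news insert + cooking-show break + game-show break + midday rerun + prime-drama break uses 180 of the 184 s and totals 778.
Runner-up local-news insert + game-show break + midday rerun + prime-drama break tops out at 655.

778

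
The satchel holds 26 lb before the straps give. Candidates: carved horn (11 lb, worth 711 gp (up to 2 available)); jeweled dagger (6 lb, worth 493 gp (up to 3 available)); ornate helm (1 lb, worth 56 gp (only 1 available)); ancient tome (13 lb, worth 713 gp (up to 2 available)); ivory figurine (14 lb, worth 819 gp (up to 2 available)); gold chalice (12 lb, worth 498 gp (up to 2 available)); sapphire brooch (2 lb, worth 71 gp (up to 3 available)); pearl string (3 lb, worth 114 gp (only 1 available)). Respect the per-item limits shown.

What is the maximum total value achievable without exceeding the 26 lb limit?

1824

Taking the top-ratio items first gives 3×jeweled dagger + ornate helm + 2×sapphire brooch + pearl string for 1791 (26 lb).
Replace jeweled dagger and sapphire brooch and pearl string with carved horn: the trade gains 33 net, giving 1824 at 26 lb.
No other feasible combination exceeds 1824.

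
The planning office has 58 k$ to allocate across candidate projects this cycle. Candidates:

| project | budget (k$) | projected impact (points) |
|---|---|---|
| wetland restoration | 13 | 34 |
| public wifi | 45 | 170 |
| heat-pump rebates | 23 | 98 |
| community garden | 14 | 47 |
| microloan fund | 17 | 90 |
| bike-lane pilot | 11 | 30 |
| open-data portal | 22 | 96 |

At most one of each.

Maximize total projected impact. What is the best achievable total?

A density-first pass picks community garden + microloan fund + open-data portal — 233 at 53 k$.
Dropping open-data portal frees 22 k$; slotting in heat-pump rebates (23 k$) lifts the total to 235 at 54 k$.

235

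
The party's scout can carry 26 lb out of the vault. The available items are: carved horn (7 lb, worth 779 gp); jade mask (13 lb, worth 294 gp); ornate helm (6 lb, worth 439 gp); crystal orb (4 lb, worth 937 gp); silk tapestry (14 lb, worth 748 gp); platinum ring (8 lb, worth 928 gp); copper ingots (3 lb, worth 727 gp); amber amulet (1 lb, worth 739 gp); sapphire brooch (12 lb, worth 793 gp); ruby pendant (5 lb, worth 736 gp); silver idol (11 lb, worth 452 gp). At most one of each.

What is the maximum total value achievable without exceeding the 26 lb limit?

Density check — amber amulet 739.00, copper ingots 242.33, crystal orb 234.25, ruby pendant 147.20 are the best per lb.
Taking the top-ratio items first gives crystal orb + platinum ring + copper ingots + amber amulet + ruby pendant for 4067 (21 lb).
Replace platinum ring with carved horn + ornate helm: the trade gains 290 net, giving 4357 at 26 lb.

4357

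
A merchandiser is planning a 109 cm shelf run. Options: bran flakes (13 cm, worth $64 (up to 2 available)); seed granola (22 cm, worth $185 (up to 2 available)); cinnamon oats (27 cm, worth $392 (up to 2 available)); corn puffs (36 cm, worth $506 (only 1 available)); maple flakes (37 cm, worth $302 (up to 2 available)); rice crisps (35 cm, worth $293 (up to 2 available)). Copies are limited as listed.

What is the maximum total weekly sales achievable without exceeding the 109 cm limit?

1354

The ratio ordering already packs tightly: bran flakes + 2×cinnamon oats + corn puffs, 103 cm, 1354.
Every other selection either busts 109 cm or exceeds an availability limit or fails to beat 1354.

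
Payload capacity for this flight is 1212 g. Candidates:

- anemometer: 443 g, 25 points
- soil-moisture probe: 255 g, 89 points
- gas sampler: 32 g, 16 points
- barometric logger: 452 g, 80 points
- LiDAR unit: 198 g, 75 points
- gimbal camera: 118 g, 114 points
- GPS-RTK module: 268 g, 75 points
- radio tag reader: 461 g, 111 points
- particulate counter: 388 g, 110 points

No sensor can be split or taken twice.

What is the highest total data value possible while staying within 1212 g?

By data value per g: gimbal camera 0.97, gas sampler 0.50, LiDAR unit 0.38, soil-moisture probe 0.35 lead.
Greedy by ratio would take soil-moisture probe + gas sampler + LiDAR unit + gimbal camera + particulate counter: 991 g used, total 404.
The 255 g tied up in soil-moisture probe is better spent on radio tag reader — total rises to 426 (1197 g).

426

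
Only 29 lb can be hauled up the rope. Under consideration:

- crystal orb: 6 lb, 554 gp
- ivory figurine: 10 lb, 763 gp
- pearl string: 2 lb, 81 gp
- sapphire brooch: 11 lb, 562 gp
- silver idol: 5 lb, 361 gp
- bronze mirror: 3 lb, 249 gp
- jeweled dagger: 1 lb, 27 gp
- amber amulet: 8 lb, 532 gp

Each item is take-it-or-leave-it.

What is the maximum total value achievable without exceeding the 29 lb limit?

2210

By value per lb: crystal orb 92.33, bronze mirror 83.00, ivory figurine 76.30 lead.
Taking the top-ratio items first gives crystal orb + ivory figurine + pearl string + silver idol + bronze mirror + jeweled dagger for 2035 (27 lb).
The 6 lb tied up in pearl string and bronze mirror and jeweled dagger is better spent on amber amulet — total rises to 2210 (29 lb).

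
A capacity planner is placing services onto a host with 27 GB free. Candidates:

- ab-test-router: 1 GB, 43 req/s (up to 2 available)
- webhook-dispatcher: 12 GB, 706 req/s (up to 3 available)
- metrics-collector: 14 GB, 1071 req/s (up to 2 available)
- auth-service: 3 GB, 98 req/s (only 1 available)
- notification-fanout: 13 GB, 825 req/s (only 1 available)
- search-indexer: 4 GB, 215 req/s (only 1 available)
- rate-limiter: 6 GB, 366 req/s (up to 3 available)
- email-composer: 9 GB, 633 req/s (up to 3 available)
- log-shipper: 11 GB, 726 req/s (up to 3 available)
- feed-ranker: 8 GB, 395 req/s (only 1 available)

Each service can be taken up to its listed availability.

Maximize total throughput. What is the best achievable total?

Ranking by ratio (throughput/GB): metrics-collector 76.50, email-composer 70.33, log-shipper 66.00.
Taking metrics-collector + search-indexer + email-composer: 27 GB used, 1919 in throughput.
Nothing else within 27 GB beats 1919.

1919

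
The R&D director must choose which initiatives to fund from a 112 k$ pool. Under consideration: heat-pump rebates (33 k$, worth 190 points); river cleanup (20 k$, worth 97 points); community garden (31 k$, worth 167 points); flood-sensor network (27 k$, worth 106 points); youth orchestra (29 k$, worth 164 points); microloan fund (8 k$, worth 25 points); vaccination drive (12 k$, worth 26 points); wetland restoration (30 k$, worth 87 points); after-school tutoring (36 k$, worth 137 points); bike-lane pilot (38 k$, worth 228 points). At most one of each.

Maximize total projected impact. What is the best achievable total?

610

Taking the top-ratio projects first gives heat-pump rebates + youth orchestra + microloan fund + bike-lane pilot for 607 (108 k$).
Replace youth orchestra with community garden: the trade gains 3 net, giving 610 at 110 k$.
Next best is heat-pump rebates + youth orchestra + vaccination drive + bike-lane pilot at 608 (112 k$) — short by 2.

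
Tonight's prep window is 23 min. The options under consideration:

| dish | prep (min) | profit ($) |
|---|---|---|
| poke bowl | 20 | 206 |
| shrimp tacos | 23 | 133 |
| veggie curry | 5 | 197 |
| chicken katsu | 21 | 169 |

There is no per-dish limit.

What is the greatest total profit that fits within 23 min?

788

Density check — veggie curry 39.40, poke bowl 10.30, chicken katsu 8.05, shrimp tacos 5.78 are the best per min.
The ratio ordering already packs tightly: 4×veggie curry, 20 min, 788.
The spare 3 min is too small for any remaining dish, and no exchange beats 788.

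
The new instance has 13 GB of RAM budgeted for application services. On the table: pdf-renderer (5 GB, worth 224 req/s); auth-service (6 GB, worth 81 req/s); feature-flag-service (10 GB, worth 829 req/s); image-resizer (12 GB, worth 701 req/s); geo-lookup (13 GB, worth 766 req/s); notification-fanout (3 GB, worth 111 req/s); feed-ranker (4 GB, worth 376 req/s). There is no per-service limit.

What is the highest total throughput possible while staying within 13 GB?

1128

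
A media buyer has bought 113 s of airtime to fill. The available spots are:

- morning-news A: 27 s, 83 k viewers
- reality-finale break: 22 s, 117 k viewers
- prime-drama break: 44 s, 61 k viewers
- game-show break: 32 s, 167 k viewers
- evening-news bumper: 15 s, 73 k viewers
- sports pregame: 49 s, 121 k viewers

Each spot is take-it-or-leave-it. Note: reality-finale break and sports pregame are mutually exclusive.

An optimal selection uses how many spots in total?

4

The maximum expected reach within 113 s is 440.
For example morning-news A + reality-finale break + game-show break + evening-news bumper achieves it, using 96 s.
All optima have 4 spots.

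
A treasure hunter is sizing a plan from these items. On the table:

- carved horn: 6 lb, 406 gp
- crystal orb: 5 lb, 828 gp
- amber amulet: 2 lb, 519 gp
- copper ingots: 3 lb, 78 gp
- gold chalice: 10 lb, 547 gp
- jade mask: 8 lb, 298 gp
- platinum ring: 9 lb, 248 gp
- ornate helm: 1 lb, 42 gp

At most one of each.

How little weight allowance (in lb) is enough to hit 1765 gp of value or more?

14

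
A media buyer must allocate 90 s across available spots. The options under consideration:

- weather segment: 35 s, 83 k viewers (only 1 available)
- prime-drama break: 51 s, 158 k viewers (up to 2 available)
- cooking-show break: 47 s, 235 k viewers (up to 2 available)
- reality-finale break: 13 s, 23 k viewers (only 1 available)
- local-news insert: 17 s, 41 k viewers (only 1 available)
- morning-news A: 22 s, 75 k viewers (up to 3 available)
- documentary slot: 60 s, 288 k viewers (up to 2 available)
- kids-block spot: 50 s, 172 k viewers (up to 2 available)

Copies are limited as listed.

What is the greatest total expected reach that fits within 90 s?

Filling by ratio: cooking-show break + local-news insert + morning-news A for 351, with 4 s left unused.
Dropping cooking-show break and local-news insert frees 64 s; slotting in documentary slot (60 s) lifts the total to 363 at 82 s.
No other feasible combination exceeds 363.

363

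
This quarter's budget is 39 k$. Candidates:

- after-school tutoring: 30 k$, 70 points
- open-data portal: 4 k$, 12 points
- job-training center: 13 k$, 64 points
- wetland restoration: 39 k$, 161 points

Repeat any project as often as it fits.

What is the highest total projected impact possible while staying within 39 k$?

192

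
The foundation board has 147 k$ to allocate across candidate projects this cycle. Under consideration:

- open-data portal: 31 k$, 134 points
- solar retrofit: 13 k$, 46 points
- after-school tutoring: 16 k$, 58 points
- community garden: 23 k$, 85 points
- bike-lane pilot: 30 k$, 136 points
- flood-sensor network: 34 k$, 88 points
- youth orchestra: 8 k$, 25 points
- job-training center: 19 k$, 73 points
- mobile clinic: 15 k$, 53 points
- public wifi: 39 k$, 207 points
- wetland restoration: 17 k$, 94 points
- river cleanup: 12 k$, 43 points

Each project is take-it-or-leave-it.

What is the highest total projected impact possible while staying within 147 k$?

Ranking by ratio (projected impact/k$): wetland restoration 5.53, public wifi 5.31, bike-lane pilot 4.53, open-data portal 4.32.
A density-first pass picks open-data portal + bike-lane pilot + youth orchestra + job-training center + public wifi + wetland restoration — 669 at 144 k$.
The 27 k$ tied up in youth orchestra and job-training center is better spent on solar retrofit + after-school tutoring — total rises to 675 (146 k$).
That's the maximum — no swap from here does better than 675.

675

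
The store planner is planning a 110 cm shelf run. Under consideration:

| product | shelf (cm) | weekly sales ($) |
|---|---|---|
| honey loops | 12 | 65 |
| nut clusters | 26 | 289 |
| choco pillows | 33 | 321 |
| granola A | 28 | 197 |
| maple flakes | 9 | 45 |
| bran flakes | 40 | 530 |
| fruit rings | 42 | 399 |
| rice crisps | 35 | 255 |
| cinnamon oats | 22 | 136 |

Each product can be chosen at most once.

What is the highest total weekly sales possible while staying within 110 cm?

Greedy by ratio would take nut clusters + choco pillows + maple flakes + bran flakes: 108 cm used, total 1185.
Replace choco pillows and maple flakes with fruit rings: the trade gains 33 net, giving 1218 at 108 cm.

1218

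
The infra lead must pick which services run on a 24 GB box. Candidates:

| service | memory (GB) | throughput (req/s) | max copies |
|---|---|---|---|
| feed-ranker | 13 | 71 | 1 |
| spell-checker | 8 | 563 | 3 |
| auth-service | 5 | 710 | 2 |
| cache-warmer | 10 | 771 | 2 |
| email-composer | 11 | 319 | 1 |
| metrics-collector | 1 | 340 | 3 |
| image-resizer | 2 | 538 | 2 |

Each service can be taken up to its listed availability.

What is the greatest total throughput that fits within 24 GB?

3739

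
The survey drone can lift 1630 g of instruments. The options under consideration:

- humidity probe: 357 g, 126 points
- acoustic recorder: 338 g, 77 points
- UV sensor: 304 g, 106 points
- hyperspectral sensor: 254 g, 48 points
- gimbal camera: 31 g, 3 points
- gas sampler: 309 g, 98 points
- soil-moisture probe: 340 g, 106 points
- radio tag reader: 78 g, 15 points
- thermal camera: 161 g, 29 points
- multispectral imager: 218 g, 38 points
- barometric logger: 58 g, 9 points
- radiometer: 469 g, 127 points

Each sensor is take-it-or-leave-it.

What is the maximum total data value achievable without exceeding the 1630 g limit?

493

The ratio heuristic lands on humidity probe + UV sensor + gas sampler + soil-moisture probe + radio tag reader + thermal camera + barometric logger (489) but leaves 23 g idle.
Replace radio tag reader and thermal camera with hyperspectral sensor: the trade gains 4 net, giving 493 at 1622 g.
Next best is humidity probe + UV sensor + gas sampler + soil-moisture probe + radio tag reader + multispectral imager at 489 (1606 g) — short by 4.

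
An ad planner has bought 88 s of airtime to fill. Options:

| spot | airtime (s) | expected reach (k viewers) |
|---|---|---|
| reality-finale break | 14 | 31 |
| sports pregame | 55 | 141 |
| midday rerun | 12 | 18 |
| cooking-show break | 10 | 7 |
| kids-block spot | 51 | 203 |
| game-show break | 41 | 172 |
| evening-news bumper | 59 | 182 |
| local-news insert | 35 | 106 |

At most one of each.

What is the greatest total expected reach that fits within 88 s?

309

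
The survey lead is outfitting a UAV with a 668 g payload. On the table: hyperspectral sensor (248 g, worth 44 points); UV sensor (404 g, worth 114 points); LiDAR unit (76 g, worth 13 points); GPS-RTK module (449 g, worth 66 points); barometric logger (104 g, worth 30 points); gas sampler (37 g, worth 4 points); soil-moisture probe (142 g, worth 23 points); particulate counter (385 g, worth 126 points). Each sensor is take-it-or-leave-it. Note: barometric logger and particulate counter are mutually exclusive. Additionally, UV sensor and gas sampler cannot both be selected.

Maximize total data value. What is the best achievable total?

Ranking by ratio (data value/g): particulate counter 0.33, barometric logger 0.29, UV sensor 0.28, hyperspectral sensor 0.18.
Best packing: hyperspectral sensor + particulate counter — 633 g, 170 total.
Next best is UV sensor + barometric logger + soil-moisture probe at 167 (650 g) — short by 3.

170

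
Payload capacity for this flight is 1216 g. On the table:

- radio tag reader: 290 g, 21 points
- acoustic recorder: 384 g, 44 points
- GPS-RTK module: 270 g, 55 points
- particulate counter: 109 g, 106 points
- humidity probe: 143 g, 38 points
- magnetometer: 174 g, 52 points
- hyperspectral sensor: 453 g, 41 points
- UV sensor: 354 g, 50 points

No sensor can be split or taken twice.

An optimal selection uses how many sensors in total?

Best achievable data value is 301.
For example GPS-RTK module + particulate counter + humidity probe + magnetometer + UV sensor achieves it, using 1050 g.
Any selection reaching 301 contains exactly 5 sensors.

5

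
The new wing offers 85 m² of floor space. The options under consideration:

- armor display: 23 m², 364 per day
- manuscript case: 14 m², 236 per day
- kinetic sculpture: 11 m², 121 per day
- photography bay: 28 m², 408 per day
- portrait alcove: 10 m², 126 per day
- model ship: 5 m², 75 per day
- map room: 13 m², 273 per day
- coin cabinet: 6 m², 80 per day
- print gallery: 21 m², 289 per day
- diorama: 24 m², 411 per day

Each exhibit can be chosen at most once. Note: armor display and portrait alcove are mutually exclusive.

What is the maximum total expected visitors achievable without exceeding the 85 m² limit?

1439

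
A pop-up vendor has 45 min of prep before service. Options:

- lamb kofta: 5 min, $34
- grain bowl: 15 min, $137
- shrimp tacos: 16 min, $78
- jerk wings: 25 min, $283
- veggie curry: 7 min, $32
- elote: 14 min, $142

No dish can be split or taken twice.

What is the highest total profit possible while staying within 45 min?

Taking lamb kofta + jerk wings + elote: 44 min used, 459 in profit.
The spare 1 min is too small for any remaining dish, and no exchange beats 459.

459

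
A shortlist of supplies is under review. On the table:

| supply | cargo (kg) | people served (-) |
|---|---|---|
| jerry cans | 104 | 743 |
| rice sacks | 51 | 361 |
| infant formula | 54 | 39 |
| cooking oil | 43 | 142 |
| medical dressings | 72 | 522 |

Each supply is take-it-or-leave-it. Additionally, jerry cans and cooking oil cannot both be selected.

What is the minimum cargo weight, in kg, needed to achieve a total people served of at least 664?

104

Need the lightest bundle worth ≥ 664.
jerry cans: 743 people served at 104 kg.
Any bundle with less than 104 kg falls short of 664.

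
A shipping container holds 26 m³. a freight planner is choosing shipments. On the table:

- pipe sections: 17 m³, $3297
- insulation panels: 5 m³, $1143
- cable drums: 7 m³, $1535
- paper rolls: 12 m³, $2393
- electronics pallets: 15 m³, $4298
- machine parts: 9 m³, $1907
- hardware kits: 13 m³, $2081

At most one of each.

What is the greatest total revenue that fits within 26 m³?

6205

Density check — electronics pallets 286.53, insulation panels 228.60, cable drums 219.29, machine parts 211.89 are the best per m³.
Filling by ratio: insulation panels + electronics pallets for 5441, with 6 m³ left unused.
Replace insulation panels with machine parts: the trade gains 764 net, giving 6205 at 24 m³.
The closest alternative, cable drums + electronics pallets, reaches only 5833.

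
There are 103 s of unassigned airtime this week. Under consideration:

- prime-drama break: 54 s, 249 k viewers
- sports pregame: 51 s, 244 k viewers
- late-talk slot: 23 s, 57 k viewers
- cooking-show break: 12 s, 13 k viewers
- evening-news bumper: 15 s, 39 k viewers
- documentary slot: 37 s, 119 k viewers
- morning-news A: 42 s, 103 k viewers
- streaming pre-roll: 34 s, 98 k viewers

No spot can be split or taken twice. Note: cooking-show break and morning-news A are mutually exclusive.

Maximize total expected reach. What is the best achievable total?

402

Taking sports pregame + evening-news bumper + documentary slot: 103 s used, 402 in expected reach.
The closest alternative, prime-drama break + evening-news bumper + streaming pre-roll, reaches only 386.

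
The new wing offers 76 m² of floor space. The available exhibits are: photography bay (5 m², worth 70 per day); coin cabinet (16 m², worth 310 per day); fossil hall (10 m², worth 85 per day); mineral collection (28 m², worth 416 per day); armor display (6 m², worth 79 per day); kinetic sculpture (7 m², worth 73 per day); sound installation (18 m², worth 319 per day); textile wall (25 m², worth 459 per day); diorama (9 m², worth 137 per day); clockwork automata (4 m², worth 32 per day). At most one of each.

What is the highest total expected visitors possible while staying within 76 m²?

Filling by ratio: photography bay + coin cabinet + sound installation + textile wall + diorama for 1295, with 3 m² left unused.
The 5 m² tied up in photography bay is better spent on armor display — total rises to 1304 (74 m²).
The spare 2 m² is too small for any remaining exhibit, and no exchange beats 1304.

1304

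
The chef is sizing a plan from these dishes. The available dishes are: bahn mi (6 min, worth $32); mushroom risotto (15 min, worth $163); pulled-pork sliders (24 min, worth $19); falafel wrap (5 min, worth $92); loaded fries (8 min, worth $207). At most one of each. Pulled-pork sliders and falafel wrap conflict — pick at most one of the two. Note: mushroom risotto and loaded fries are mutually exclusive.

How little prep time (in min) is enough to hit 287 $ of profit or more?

Minimise min subject to total profit ≥ 287.
falafel wrap + loaded fries reaches 299 using 13 min.
Any bundle with less than 13 min falls short of 287.

13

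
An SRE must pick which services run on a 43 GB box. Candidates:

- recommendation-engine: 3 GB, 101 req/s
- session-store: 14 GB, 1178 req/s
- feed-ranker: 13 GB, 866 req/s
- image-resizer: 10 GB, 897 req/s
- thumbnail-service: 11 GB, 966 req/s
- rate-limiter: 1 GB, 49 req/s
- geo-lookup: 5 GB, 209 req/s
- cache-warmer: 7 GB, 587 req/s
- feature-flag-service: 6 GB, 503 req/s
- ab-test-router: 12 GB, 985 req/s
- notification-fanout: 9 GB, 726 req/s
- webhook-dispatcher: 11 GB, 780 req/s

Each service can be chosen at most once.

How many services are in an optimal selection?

Best achievable throughput is 3679.
image-resizer + thumbnail-service + cache-warmer + feature-flag-service + notification-fanout hits 3679 at 43 GB.
Every optimal selection uses 5 services.

5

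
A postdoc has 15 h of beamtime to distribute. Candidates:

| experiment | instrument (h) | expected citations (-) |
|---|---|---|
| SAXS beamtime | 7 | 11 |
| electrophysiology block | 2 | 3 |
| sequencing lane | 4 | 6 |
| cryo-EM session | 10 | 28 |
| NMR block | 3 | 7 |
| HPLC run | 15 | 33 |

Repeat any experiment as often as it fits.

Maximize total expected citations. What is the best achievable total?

38

By expected citations per h: cryo-EM session 2.80, NMR block 2.33, HPLC run 2.20, SAXS beamtime 1.57 lead.
Electrophysiology block + cryo-EM session + NMR block uses 15 of the 15 h and totals 38.
Every other selection either busts 15 h or fails to beat 38.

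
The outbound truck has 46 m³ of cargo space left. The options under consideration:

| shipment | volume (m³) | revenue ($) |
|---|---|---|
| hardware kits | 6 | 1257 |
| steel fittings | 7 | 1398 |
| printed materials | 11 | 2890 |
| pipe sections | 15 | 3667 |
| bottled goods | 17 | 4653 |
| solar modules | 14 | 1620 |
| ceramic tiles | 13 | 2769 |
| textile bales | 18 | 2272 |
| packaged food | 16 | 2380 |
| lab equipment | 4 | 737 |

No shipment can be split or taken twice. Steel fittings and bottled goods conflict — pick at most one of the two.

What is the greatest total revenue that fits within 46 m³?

11210

Printed materials + pipe sections + bottled goods uses 43 of the 46 m³ and totals 11210.
Nothing else feasible within 46 m³ beats 11210.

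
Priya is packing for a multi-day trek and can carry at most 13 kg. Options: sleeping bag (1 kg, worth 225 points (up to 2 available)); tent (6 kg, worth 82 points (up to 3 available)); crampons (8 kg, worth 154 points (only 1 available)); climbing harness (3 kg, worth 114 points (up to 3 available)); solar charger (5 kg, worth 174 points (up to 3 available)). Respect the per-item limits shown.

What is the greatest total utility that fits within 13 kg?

852

Density check — sleeping bag 225.00, climbing harness 38.00, solar charger 34.80, crampons 19.25 are the best per kg.
Filling by ratio: 2×sleeping bag + 3×climbing harness for 792, with 2 kg left unused.
The 3 kg tied up in climbing harness is better spent on solar charger — total rises to 852 (13 kg).
Nothing else within 13 kg beats 852.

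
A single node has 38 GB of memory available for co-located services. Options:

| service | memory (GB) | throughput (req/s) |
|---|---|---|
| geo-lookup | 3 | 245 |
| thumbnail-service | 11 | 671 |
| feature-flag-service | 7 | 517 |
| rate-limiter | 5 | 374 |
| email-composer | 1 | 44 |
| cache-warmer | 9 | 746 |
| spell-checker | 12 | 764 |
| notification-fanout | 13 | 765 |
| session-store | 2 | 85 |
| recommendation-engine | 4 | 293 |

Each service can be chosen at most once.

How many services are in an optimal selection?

6

The maximum throughput within 38 GB is 2738.
For example feature-flag-service + rate-limiter + email-composer + cache-warmer + spell-checker + recommendation-engine achieves it, using 38 GB.
All optima have 6 services.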